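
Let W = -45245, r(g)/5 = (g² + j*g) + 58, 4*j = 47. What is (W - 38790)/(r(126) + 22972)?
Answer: -168070/220089 ≈ -0.76365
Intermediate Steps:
j = 47/4 (j = (¼)*47 = 47/4 ≈ 11.750)
r(g) = 290 + 5*g² + 235*g/4 (r(g) = 5*((g² + 47*g/4) + 58) = 5*(58 + g² + 47*g/4) = 290 + 5*g² + 235*g/4)
(W - 38790)/(r(126) + 22972) = (-45245 - 38790)/((290 + 5*126² + (235/4)*126) + 22972) = -84035/((290 + 5*15876 + 14805/2) + 22972) = -84035/((290 + 79380 + 14805/2) + 22972) = -84035/(174145/2 + 22972) = -84035/220089/2 = -84035*2/220089 = -168070/220089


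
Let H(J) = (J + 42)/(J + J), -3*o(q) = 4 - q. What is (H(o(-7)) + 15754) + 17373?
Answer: 728679/22 ≈ 33122.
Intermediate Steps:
o(q) = -4/3 + q/3 (o(q) = -(4 - q)/3 = -4/3 + q/3)
H(J) = (42 + J)/(2*J) (H(J) = (42 + J)/((2*J)) = (42 + J)*(1/(2*J)) = (42 + J)/(2*J))
(H(o(-7)) + 15754) + 17373 = ((42 + (-4/3 + (⅓)*(-7)))/(2*(-4/3 + (⅓)*(-7))) + 15754) + 17373 = ((42 + (-4/3 - 7/3))/(2*(-4/3 - 7/3)) + 15754) + 17373 = ((42 - 11/3)/(2*(-11/3)) + 15754) + 17373 = ((½)*(-3/11)*(115/3) + 15754) + 17373 = (-115/22 + 15754) + 17373 = 346473/22 + 17373 = 728679/22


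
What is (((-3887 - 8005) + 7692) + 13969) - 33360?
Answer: -23591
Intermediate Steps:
(((-3887 - 8005) + 7692) + 13969) - 33360 = ((-11892 + 7692) + 13969) - 33360 = (-4200 + 13969) - 33360 = 9769 - 33360 = -23591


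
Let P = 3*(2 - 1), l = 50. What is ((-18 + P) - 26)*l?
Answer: -2050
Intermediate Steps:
P = 3 (P = 3*1 = 3)
((-18 + P) - 26)*l = ((-18 + 3) - 26)*50 = (-15 - 26)*50 = -41*50 = -2050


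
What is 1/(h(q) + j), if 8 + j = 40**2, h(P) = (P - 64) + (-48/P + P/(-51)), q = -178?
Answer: 4539/6144716 ≈ 0.00073868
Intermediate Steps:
h(P) = -64 - 48/P + 50*P/51 (h(P) = (-64 + P) + (-48/P + P*(-1/51)) = (-64 + P) + (-48/P - P/51) = -64 - 48/P + 50*P/51)
j = 1592 (j = -8 + 40**2 = -8 + 1600 = 1592)
1/(h(q) + j) = 1/((-64 - 48/(-178) + (50/51)*(-178)) + 1592) = 1/((-64 - 48*(-1/178) - 8900/51) + 1592) = 1/((-64 + 24/89 - 8900/51) + 1592) = 1/(-1081372/4539 + 1592) = 1/(6144716/4539) = 4539/6144716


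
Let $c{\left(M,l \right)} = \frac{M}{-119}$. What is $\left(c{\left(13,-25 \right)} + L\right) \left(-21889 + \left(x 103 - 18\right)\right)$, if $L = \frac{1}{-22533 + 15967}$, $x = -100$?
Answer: $\frac{56182811}{15946} \approx 3523.3$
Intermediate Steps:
$c{\left(M,l \right)} = - \frac{M}{119}$ ($c{\left(M,l \right)} = M \left(- \frac{1}{119}\right) = - \frac{M}{119}$)
$L = - \frac{1}{6566}$ ($L = \frac{1}{-6566} = - \frac{1}{6566} \approx -0.0001523$)
$\left(c{\left(13,-25 \right)} + L\right) \left(-21889 + \left(x 103 - 18\right)\right) = \left(\left(- \frac{1}{119}\right) 13 - \frac{1}{6566}\right) \left(-21889 - 10318\right) = \left(- \frac{13}{119} - \frac{1}{6566}\right) \left(-21889 - 10318\right) = - \frac{12211 \left(-21889 - 10318\right)}{111622} = \left(- \frac{12211}{111622}\right) \left(-32207\right) = \frac{56182811}{15946}$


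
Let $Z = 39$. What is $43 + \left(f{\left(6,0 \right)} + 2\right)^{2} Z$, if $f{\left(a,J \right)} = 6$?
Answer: $2539$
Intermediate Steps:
$43 + \left(f{\left(6,0 \right)} + 2\right)^{2} Z = 43 + \left(6 + 2\right)^{2} \cdot 39 = 43 + 8^{2} \cdot 39 = 43 + 64 \cdot 39 = 43 + 2496 = 2539$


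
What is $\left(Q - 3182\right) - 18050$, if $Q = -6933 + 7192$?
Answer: $-20973$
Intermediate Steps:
$Q = 259$
$\left(Q - 3182\right) - 18050 = \left(259 - 3182\right) - 18050 = -2923 - 18050 = -20973$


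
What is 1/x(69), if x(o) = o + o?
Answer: 1/138 ≈ 0.0072464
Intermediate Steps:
x(o) = 2*o
1/x(69) = 1/(2*69) = 1/138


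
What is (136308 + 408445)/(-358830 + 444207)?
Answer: 544753/85377 ≈ 6.3806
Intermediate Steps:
(136308 + 408445)/(-358830 + 444207) = 544753/85377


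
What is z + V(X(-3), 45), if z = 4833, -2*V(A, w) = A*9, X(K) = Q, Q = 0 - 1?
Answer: 9675/2 ≈ 4837.5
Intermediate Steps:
Q = -1
X(K) = -1
V(A, w) = -9*A/2 (V(A, w) = -A*9/2 = -9*A/2)
z + V(X(-3), 45) = 4833 - 9/2*(-1) = 4833 + 9/2 = 9675/2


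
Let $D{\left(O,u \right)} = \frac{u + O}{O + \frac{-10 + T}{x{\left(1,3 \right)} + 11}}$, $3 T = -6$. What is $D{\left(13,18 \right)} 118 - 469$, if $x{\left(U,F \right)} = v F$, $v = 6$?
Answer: $- \frac{65103}{365} \approx -178.36$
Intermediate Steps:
$T = -2$ ($T = \frac{1}{3} \left(-6\right) = -2$)
$x{\left(U,F \right)} = 6 F$
$D{\left(O,u \right)} = \frac{O + u}{- \frac{12}{29} + O}$ ($D{\left(O,u \right)} = \frac{u + O}{O + \frac{-10 - 2}{6 \cdot 3 + 11}} = \frac{O + u}{O - \frac{12}{18 + 11}} = \frac{O + u}{O - \frac{12}{29}} = \frac{O + u}{- \frac{12}{29} + O}$)
$D{\left(13,18 \right)} 118 - 469 = \frac{29 \left(13 + 18\right)}{-12 + 29 \cdot 13} \cdot 118 - 469 = 29 \frac{1}{-12 + 377} \cdot 31 \cdot 118 - 469 = 29 \cdot \frac{1}{365} \cdot 31 \cdot 118 - 469 = \frac{899}{365} \cdot 118 - 469 = \frac{106082}{365} - 469 = - \frac{65103}{365}$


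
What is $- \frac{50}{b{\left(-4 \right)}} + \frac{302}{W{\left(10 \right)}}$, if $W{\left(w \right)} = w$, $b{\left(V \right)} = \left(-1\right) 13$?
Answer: $\frac{2213}{65} \approx 34.046$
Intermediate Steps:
$b{\left(V \right)} = -13$
$- \frac{50}{b{\left(-4 \right)}} + \frac{302}{W{\left(10 \right)}} = - \frac{50}{-13} + \frac{302}{10} = \left(-50\right) \left(- \frac{1}{13}\right) + 302 \cdot \frac{1}{10} = \frac{50}{13} + \frac{151}{5} = \frac{2213}{65}$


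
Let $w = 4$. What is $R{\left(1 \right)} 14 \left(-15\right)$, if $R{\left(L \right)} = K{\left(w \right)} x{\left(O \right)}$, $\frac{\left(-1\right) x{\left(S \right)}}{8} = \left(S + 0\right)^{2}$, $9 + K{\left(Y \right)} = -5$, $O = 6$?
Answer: $-846720$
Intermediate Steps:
$K{\left(Y \right)} = -14$ ($K{\left(Y \right)} = -9 - 5 = -14$)
$x{\left(S \right)} = - 8 S^{2}$ ($x{\left(S \right)} = - 8 \left(S + 0\right)^{2} = - 8 S^{2}$)
$R{\left(L \right)} = 4032$ ($R{\left(L \right)} = - 14 \left(- 8 \cdot 6^{2}\right) = - 14 \left(\left(-8\right) 36\right) = \left(-14\right) \left(-288\right) = 4032$)
$R{\left(1 \right)} 14 \left(-15\right) = 4032 \cdot 14 \left(-15\right) = 56448 \left(-15\right) = -846720$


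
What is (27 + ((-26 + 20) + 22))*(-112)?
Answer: -4816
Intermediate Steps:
(27 + ((-26 + 20) + 22))*(-112) = (27 + (-6 + 22))*(-112) = (27 + 16)*(-112) = 43*(-112) = -4816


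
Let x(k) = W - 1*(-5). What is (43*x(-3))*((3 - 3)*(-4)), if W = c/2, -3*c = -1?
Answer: 0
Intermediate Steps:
c = ⅓ (c = -⅓*(-1) = ⅓ ≈ 0.33333)
W = ⅙ (W = (⅓)/2 = (⅓)*(½) = ⅙ ≈ 0.16667)
x(k) = 31/6 (x(k) = ⅙ - 1*(-5) = ⅙ + 5 = 31/6)
(43*x(-3))*((3 - 3)*(-4)) = (43*(31/6))*((3 - 3)*(-4)) = 1333*(0*(-4))/6 = (1333/6)*0 = 0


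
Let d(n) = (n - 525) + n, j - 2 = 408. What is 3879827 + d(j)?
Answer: 3880122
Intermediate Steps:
j = 410 (j = 2 + 408 = 410)
d(n) = -525 + 2*n (d(n) = (-525 + n) + n = -525 + 2*n)
3879827 + d(j) = 3879827 + (-525 + 2*410) = 3879827 + (-525 + 820) = 3879827 + 295 = 3880122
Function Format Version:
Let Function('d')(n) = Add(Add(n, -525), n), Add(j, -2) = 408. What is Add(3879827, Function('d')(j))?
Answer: 3880122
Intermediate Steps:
j = 410 (j = Add(2, 408) = 410)
Function('d')(n) = Add(-525, Mul(2, n)) (Function('d')(n) = Add(Add(-525, n), n) = Add(-525, Mul(2, n)))
Add(3879827, Function('d')(j)) = Add(3879827, Add(-525, Mul(2, 410))) = Add(3879827, Add(-525, 820)) = Add(3879827, 295) = 3880122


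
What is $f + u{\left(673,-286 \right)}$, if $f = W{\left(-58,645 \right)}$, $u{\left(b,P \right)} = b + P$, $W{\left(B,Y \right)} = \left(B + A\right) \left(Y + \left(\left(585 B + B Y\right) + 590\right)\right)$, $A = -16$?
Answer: $5188157$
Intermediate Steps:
$W{\left(B,Y \right)} = \left(-16 + B\right) \left(590 + Y + 585 B + B Y\right)$ ($W{\left(B,Y \right)} = \left(B - 16\right) \left(Y + \left(\left(585 B + B Y\right) + 590\right)\right) = \left(-16 + B\right) \left(Y + \left(590 + 585 B + B Y\right)\right) = \left(-16 + B\right) \left(590 + Y + 585 B + B Y\right)$)
$u{\left(b,P \right)} = P + b$
$f = 5187770$ ($f = -9440 - -508660 - 10320 + 585 \left(-58\right)^{2} + 645 \left(-58\right)^{2} - \left(-870\right) 645 = -9440 + 508660 - 10320 + 585 \cdot 3364 + 645 \cdot 3364 + 561150 = -9440 + 508660 - 10320 + 1967940 + 2169780 + 561150 = 5187770$)
$f + u{\left(673,-286 \right)} = 5187770 + \left(-286 + 673\right) = 5187770 + 387 = 5188157$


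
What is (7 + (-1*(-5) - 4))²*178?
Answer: 11392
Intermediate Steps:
(7 + (-1*(-5) - 4))²*178 = (7 + (5 - 4))²*178 = (7 + 1)²*178 = 8²*178 = 64*178 = 11392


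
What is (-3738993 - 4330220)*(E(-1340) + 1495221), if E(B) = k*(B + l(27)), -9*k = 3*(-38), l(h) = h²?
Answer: -36008419205785/3 ≈ -1.2003e+13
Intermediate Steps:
k = 38/3 (k = -(-38)/3 = -⅑*(-114) = 38/3 ≈ 12.667)
E(B) = 9234 + 38*B/3 (E(B) = 38*(B + 27²)/3 = 38*(B + 729)/3 = 38*(729 + B)/3 = 9234 + 38*B/3)
(-3738993 - 4330220)*(E(-1340) + 1495221) = (-3738993 - 4330220)*((9234 + (38/3)*(-1340)) + 1495221) = -8069213*((9234 - 50920/3) + 1495221) = -8069213*(-23218/3 + 1495221) = -8069213*4462445/3 = -36008419205785/3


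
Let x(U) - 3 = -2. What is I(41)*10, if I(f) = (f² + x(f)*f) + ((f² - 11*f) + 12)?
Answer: 29640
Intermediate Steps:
x(U) = 1 (x(U) = 3 - 2 = 1)
I(f) = 12 - 10*f + 2*f² (I(f) = (f² + 1*f) + ((f² - 11*f) + 12) = (f² + f) + (12 + f² - 11*f) = (f + f²) + (12 + f² - 11*f) = 12 - 10*f + 2*f²)
I(41)*10 = (12 - 10*41 + 2*41²)*10 = (12 - 410 + 2*1681)*10 = (12 - 410 + 3362)*10 = 2964*10 = 29640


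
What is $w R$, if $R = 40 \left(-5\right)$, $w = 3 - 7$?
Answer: $800$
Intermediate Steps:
$w = -4$
$R = -200$
$w R = \left(-4\right) \left(-200\right) = 800$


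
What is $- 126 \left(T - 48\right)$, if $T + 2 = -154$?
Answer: $25704$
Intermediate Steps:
$T = -156$ ($T = -2 - 154 = -156$)
$- 126 \left(T - 48\right) = - 126 \left(-156 - 48\right) = \left(-126\right) \left(-204\right) = 25704$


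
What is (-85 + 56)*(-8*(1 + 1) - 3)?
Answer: 551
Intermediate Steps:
(-85 + 56)*(-8*(1 + 1) - 3) = -29*(-8*2 - 3) = -29*(-2*8 - 3) = -29*(-16 - 3) = -29*(-19) = 551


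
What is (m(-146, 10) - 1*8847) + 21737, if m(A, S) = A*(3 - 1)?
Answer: 12598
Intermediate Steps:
m(A, S) = 2*A (m(A, S) = A*2 = 2*A)
(m(-146, 10) - 1*8847) + 21737 = (2*(-146) - 1*8847) + 21737 = (-292 - 8847) + 21737 = -9139 + 21737 = 12598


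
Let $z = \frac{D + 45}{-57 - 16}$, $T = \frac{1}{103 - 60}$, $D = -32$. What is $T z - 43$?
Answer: $- \frac{134990}{3139} \approx -43.004$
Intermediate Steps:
$T = \frac{1}{43} \approx 0.023256$
$z = - \frac{13}{73}$ ($z = \frac{-32 + 45}{-57 - 16} = \frac{13}{-73} = 13 \left(- \frac{1}{73}\right) = - \frac{13}{73} \approx -0.17808$)
$T z - 43 = \frac{1}{43} \left(- \frac{13}{73}\right) - 43 = - \frac{13}{3139} - 43 = - \frac{134990}{3139}$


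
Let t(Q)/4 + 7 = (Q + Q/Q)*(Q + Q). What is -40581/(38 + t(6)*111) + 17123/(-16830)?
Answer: -317257507/144005895 ≈ -2.2031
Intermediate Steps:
t(Q) = -28 + 8*Q*(1 + Q) (t(Q) = -28 + 4*((Q + Q/Q)*(Q + Q)) = -28 + 4*((Q + 1)*(2*Q)) = -28 + 4*((1 + Q)*(2*Q)) = -28 + 4*(2*Q*(1 + Q)) = -28 + 8*Q*(1 + Q))
-40581/(38 + t(6)*111) + 17123/(-16830) = -40581/(38 + (-28 + 8*6 + 8*6²)*111) + 17123/(-16830) = -40581/(38 + (-28 + 48 + 8*36)*111) + 17123*(-1/16830) = -40581/(38 + (-28 + 48 + 288)*111) - 17123/16830 = -40581/(38 + 308*111) - 17123/16830 = -40581/(38 + 34188) - 17123/16830 = -40581/34226 - 17123/16830 = -317257507/144005895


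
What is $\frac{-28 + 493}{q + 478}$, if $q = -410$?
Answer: $\frac{465}{68} \approx 6.8382$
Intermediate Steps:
$\frac{-28 + 493}{q + 478} = \frac{-28 + 493}{-410 + 478} = \frac{465}{68}$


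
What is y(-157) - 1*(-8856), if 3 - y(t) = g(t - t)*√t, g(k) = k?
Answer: 8859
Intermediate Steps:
y(t) = 3 (y(t) = 3 - (t - t)*√t = 3 - 0*√t = 3 - 1*0 = 3 + 0 = 3)
y(-157) - 1*(-8856) = 3 - 1*(-8856) = 3 + 8856 = 8859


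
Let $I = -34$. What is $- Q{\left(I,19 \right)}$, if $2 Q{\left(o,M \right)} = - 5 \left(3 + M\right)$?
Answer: $55$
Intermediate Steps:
$Q{\left(o,M \right)} = - \frac{15}{2} - \frac{5 M}{2}$ ($Q{\left(o,M \right)} = \frac{\left(-5\right) \left(3 + M\right)}{2} = \frac{-15 - 5 M}{2} = - \frac{15}{2} - \frac{5 M}{2}$)
$- Q{\left(I,19 \right)} = - (- \frac{15}{2} - \frac{95}{2}) = \left(-1\right) \left(-55\right) = 55$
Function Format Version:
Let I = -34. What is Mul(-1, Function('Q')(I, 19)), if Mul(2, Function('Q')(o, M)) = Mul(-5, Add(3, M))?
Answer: 55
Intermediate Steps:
Function('Q')(o, M) = Add(Rational(-15, 2), Mul(Rational(-5, 2), M)) (Function('Q')(o, M) = Mul(Rational(1, 2), Mul(-5, Add(3, M))) = Mul(Rational(1, 2), Add(-15, Mul(-5, M))) = Add(Rational(-15, 2), Mul(Rational(-5, 2), M)))
Mul(-1, Function('Q')(I, 19)) = Mul(-1, Add(Rational(-15, 2), Mul(Rational(-5, 2), 19))) = Mul(-1, Add(Rational(-15, 2), Rational(-95, 2))) = Mul(-1, -55) = 55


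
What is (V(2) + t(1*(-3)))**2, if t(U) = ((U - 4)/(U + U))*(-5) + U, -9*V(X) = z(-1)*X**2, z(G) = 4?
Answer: 36481/324 ≈ 112.60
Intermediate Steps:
V(X) = -4*X**2/9
t(U) = U - 5*(-4 + U)/(2*U) (t(U) = ((-4 + U)/((2*U)))*(-5) + U = ((-4 + U)*(1/(2*U)))*(-5) + U = ((-4 + U)/(2*U))*(-5) + U = -5*(-4 + U)/(2*U) + U = U - 5*(-4 + U)/(2*U))
(V(2) + t(1*(-3)))**2 = (-4/9*2**2 + (-5/2 + 1*(-3) + 10/((1*(-3)))))**2 = (-4/9*4 + (-5/2 - 3 + 10/(-3)))**2 = (-16/9 + (-5/2 - 3 + 10*(-1/3)))**2 = (-16/9 + (-5/2 - 3 - 10/3))**2 = (-16/9 - 53/6)**2 = (-191/18)**2 = 36481/324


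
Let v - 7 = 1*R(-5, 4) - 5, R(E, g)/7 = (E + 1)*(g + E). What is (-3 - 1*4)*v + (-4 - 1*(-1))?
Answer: -213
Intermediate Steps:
R(E, g) = 7*(1 + E)*(E + g) (R(E, g) = 7*((E + 1)*(g + E)) = 7*((1 + E)*(E + g)) = 7*(1 + E)*(E + g))
v = 30 (v = 7 + (1*(7*(-5) + 7*4 + 7*(-5)² + 7*(-5)*4) - 5) = 7 + (1*(-35 + 28 + 7*25 - 140) - 5) = 7 + (1*(-35 + 28 + 175 - 140) - 5) = 7 + (1*28 - 5) = 7 + (28 - 5) = 7 + 23 = 30)
(-3 - 1*4)*v + (-4 - 1*(-1)) = (-3 - 1*4)*30 + (-4 - 1*(-1)) = (-3 - 4)*30 + (-4 + 1) = -7*30 - 3 = -210 - 3 = -213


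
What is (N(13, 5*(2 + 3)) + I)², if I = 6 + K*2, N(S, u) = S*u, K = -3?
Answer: 105625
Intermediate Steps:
I = 0 (I = 6 - 3*2 = 6 - 6 = 0)
(N(13, 5*(2 + 3)) + I)² = (13*(5*(2 + 3)) + 0)² = (13*(5*5) + 0)² = (13*25 + 0)² = (325 + 0)² = 325² = 105625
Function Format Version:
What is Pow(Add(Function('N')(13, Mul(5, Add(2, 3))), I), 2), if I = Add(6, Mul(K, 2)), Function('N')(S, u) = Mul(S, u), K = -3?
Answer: 105625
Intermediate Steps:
I = 0 (I = Add(6, Mul(-3, 2)) = Add(6, -6) = 0)
Pow(Add(Function('N')(13, Mul(5, Add(2, 3))), I), 2) = Pow(Add(Mul(13, Mul(5, Add(2, 3))), 0), 2) = Pow(Add(Mul(13, Mul(5, 5)), 0), 2) = Pow(Add(Mul(13, 25), 0), 2) = Pow(Add(325, 0), 2) = Pow(325, 2) = 105625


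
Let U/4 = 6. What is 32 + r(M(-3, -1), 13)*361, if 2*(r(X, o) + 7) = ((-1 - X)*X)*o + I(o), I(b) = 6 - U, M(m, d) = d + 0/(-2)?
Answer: -5744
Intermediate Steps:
U = 24 (U = 4*6 = 24)
M(m, d) = d (M(m, d) = d + 0*(-½) = d + 0 = d)
I(b) = -18 (I(b) = 6 - 1*24 = 6 - 24 = -18)
r(X, o) = -16 + X*o*(-1 - X)/2 (r(X, o) = -7 + (((-1 - X)*X)*o - 18)/2 = -7 + ((X*(-1 - X))*o - 18)/2 = -7 + (X*o*(-1 - X) - 18)/2 = -7 + (-18 + X*o*(-1 - X))/2 = -7 + (-9 + X*o*(-1 - X)/2) = -16 + X*o*(-1 - X)/2)
32 + r(M(-3, -1), 13)*361 = 32 + (-16 - ½*(-1)*13 - ½*13*(-1)²)*361 = 32 + (-16 + 13/2 - ½*13*1)*361 = 32 + (-16 + 13/2 - 13/2)*361 = 32 - 16*361 = 32 - 5776 = -5744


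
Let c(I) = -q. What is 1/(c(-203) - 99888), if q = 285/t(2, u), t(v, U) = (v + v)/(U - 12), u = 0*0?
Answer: -1/99033 ≈ -1.0098e-5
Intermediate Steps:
u = 0
t(v, U) = 2*v/(-12 + U) (t(v, U) = (2*v)/(-12 + U) = 2*v/(-12 + U))
q = -855 (q = 285/((2*2/(-12 + 0))) = 285/((2*2/(-12))) = 285/((2*2*(-1/12))) = 285/(-1/3) = 285*(-3) = -855)
c(I) = 855 (c(I) = -1*(-855) = 855)
1/(c(-203) - 99888) = 1/(855 - 99888) = 1/(-99033) = -1/99033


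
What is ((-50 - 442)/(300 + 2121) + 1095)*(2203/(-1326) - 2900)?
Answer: -3399361098103/1070082 ≈ -3.1767e+6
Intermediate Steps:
((-50 - 442)/(300 + 2121) + 1095)*(2203/(-1326) - 2900) = (-492/2421 + 1095)*(2203*(-1/1326) - 2900) = (-492*1/2421 + 1095)*(-2203/1326 - 2900) = (-164/807 + 1095)*(-3847603/1326) = (883501/807)*(-3847603/1326) = -3399361098103/1070082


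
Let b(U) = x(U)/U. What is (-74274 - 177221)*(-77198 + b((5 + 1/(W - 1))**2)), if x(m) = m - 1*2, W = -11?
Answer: 67582502202275/3481 ≈ 1.9415e+10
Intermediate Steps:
x(m) = -2 + m (x(m) = m - 2 = -2 + m)
b(U) = (-2 + U)/U
(-74274 - 177221)*(-77198 + b((5 + 1/(W - 1))**2)) = (-74274 - 177221)*(-77198 + (-2 + (5 + 1/(-11 - 1))**2)/((5 + 1/(-11 - 1))**2)) = -251495*(-77198 + (-2 + (5 + 1/(-12))**2)/((5 + 1/(-12))**2)) = -251495*(-77198 + (-2 + (5 - 1/12)**2)/((5 - 1/12)**2)) = -251495*(-77198 + (-2 + (59/12)**2)/((59/12)**2)) = -251495*(-77198 + (-2 + 3481/144)/(3481/144)) = -251495*(-77198 + (144/3481)*(3193/144)) = -251495*(-77198 + 3193/3481) = -251495*(-268723045/3481) = 67582502202275/3481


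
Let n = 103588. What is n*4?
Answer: 414352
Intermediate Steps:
n*4 = 103588*4 = 414352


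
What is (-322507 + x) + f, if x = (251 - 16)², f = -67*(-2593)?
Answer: -93551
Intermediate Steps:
f = 173731
x = 55225 (x = 235² = 55225)
(-322507 + x) + f = (-322507 + 55225) + 173731 = -267282 + 173731 = -93551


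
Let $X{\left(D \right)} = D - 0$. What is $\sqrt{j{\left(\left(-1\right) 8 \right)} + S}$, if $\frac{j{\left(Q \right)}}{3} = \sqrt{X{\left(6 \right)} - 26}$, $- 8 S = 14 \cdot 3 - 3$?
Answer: $\frac{\sqrt{-78 + 96 i \sqrt{5}}}{4} \approx 2.1679 + 3.0943 i$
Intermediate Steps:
$X{\left(D \right)} = D$ ($X{\left(D \right)} = D + 0 = D$)
$S = - \frac{39}{8}$ ($S = - \frac{14 \cdot 3 - 3}{8} = - \frac{42 - 3}{8} = \left(- \frac{1}{8}\right) 39 = - \frac{39}{8} \approx -4.875$)
$j{\left(Q \right)} = 6 i \sqrt{5}$ ($j{\left(Q \right)} = 3 \sqrt{6 - 26} = 3 \sqrt{-20} = 3 \cdot 2 i \sqrt{5} = 6 i \sqrt{5}$)
$\sqrt{j{\left(\left(-1\right) 8 \right)} + S} = \sqrt{6 i \sqrt{5} - \frac{39}{8}} = \sqrt{- \frac{39}{8} + 6 i \sqrt{5}}$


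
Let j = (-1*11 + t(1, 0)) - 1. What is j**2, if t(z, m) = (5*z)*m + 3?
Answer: 81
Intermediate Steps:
t(z, m) = 3 + 5*m*z (t(z, m) = 5*m*z + 3 = 3 + 5*m*z)
j = -9 (j = (-1*11 + (3 + 5*0*1)) - 1 = (-11 + (3 + 0)) - 1 = (-11 + 3) - 1 = -8 - 1 = -9)
j**2 = (-9)**2 = 81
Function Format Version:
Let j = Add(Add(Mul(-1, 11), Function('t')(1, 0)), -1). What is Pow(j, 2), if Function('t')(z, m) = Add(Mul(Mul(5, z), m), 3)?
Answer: 81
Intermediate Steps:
Function('t')(z, m) = Add(3, Mul(5, m, z)) (Function('t')(z, m) = Add(Mul(5, m, z), 3) = Add(3, Mul(5, m, z)))
j = -9 (j = Add(Add(Mul(-1, 11), Add(3, Mul(5, 0, 1))), -1) = Add(Add(-11, Add(3, 0)), -1) = Add(Add(-11, 3), -1) = Add(-8, -1) = -9)
Pow(j, 2) = Pow(-9, 2) = 81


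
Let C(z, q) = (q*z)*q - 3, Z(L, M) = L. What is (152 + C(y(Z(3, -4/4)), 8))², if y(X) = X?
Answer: 116281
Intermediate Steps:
C(z, q) = -3 + z*q² (C(z, q) = z*q² - 3 = -3 + z*q²)
(152 + C(y(Z(3, -4/4)), 8))² = (152 + (-3 + 3*8²))² = (152 + (-3 + 3*64))² = (152 + (-3 + 192))² = (152 + 189)² = 341² = 116281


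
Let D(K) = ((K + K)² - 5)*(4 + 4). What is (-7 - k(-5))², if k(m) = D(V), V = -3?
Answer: 65025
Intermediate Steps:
D(K) = -40 + 32*K² (D(K) = ((2*K)² - 5)*8 = (4*K² - 5)*8 = (-5 + 4*K²)*8 = -40 + 32*K²)
k(m) = 248 (k(m) = -40 + 32*(-3)² = -40 + 32*9 = -40 + 288 = 248)
(-7 - k(-5))² = (-7 - 1*248)² = (-7 - 248)² = (-255)² = 65025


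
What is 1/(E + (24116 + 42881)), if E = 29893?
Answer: 1/96890 ≈ 1.0321e-5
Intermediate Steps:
1/(E + (24116 + 42881)) = 1/(29893 + (24116 + 42881)) = 1/(29893 + 66997) = 1/96890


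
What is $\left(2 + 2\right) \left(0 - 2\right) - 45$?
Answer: $-53$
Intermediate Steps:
$\left(2 + 2\right) \left(0 - 2\right) - 45 = 4 \left(-2\right) - 45 = -8 - 45 = -53$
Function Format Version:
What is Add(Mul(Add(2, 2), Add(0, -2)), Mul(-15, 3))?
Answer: -53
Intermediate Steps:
Add(Mul(Add(2, 2), Add(0, -2)), Mul(-15, 3)) = Add(Mul(4, -2), -45) = Add(-8, -45) = -53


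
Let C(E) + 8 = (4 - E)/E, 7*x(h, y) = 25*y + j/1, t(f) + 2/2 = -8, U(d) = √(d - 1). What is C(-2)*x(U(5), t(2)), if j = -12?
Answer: 2607/7 ≈ 372.43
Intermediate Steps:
U(d) = √(-1 + d)
t(f) = -9 (t(f) = -1 - 8 = -9)
x(h, y) = -12/7 + 25*y/7 (x(h, y) = (25*y - 12/1)/7 = (25*y - 12*1)/7 = (25*y - 12)/7 = (-12 + 25*y)/7 = -12/7 + 25*y/7)
C(E) = -8 + (4 - E)/E
C(-2)*x(U(5), t(2)) = (-9 + 4/(-2))*(-12/7 + (25/7)*(-9)) = (-9 + 4*(-½))*(-12/7 - 225/7) = (-9 - 2)*(-237/7) = -11*(-237/7) = 2607/7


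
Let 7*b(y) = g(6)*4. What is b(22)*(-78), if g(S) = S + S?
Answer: -3744/7 ≈ -534.86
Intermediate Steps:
g(S) = 2*S
b(y) = 48/7 (b(y) = ((2*6)*4)/7 = (12*4)/7 = (1/7)*48 = 48/7)
b(22)*(-78) = (48/7)*(-78) = -3744/7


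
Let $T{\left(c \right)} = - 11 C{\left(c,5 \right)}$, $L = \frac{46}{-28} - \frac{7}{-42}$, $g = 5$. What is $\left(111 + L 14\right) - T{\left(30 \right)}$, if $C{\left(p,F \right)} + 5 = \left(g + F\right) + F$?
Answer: $\frac{601}{3} \approx 200.33$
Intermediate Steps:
$L = - \frac{31}{21}$ ($L = 46 \left(- \frac{1}{28}\right) - - \frac{1}{6} = - \frac{23}{14} + \frac{1}{6} = - \frac{31}{21} \approx -1.4762$)
$C{\left(p,F \right)} = 2 F$ ($C{\left(p,F \right)} = -5 + \left(\left(5 + F\right) + F\right) = -5 + \left(5 + 2 F\right) = 2 F$)
$T{\left(c \right)} = -110$ ($T{\left(c \right)} = - 11 \cdot 2 \cdot 5 = \left(-11\right) 10 = -110$)
$\left(111 + L 14\right) - T{\left(30 \right)} = \left(111 - \frac{62}{3}\right) - -110 = \left(111 - \frac{62}{3}\right) + 110 = \frac{271}{3} + 110 = \frac{601}{3}$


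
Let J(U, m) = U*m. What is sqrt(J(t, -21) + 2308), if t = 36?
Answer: 4*sqrt(97) ≈ 39.395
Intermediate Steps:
sqrt(J(t, -21) + 2308) = sqrt(36*(-21) + 2308) = sqrt(-756 + 2308) = sqrt(1552) = 4*sqrt(97)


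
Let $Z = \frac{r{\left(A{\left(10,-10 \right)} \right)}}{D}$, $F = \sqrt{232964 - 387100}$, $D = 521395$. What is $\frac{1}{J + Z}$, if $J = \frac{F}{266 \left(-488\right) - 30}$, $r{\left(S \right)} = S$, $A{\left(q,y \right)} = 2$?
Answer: $\frac{2197407006522595}{5237795286616797} + \frac{17648408419196975 i \sqrt{38534}}{10475590573233594} \approx 0.41953 + 330.71 i$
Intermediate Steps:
$F = 2 i \sqrt{38534}$ ($F = \sqrt{-154136} = 2 i \sqrt{38534} \approx 392.6 i$)
$Z = \frac{2}{521395} \approx 3.8359 \cdot 10^{-6}$
$J = - \frac{i \sqrt{38534}}{64919}$ ($J = \frac{2 i \sqrt{38534}}{266 \left(-488\right) - 30} = \frac{2 i \sqrt{38534}}{-129808 - 30} = \frac{2 i \sqrt{38534}}{-129838} = 2 i \sqrt{38534} \left(- \frac{1}{129838}\right) = - \frac{i \sqrt{38534}}{64919} \approx - 0.0030238 i$)
$\frac{1}{J + Z} = \frac{1}{- \frac{i \sqrt{38534}}{64919} + \frac{2}{521395}} = \frac{1}{\frac{2}{521395} - \frac{i \sqrt{38534}}{64919}}$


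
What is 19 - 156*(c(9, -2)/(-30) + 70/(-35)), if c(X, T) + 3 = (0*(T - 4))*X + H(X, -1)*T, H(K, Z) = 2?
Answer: 1473/5 ≈ 294.60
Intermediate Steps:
c(X, T) = -3 + 2*T (c(X, T) = -3 + ((0*(T - 4))*X + 2*T) = -3 + ((0*(-4 + T))*X + 2*T) = -3 + (0*X + 2*T) = -3 + (0 + 2*T) = -3 + 2*T)
19 - 156*(c(9, -2)/(-30) + 70/(-35)) = 19 - 156*((-3 + 2*(-2))/(-30) + 70/(-35)) = 19 - 156*((-3 - 4)*(-1/30) + 70*(-1/35)) = 19 - 156*(-7*(-1/30) - 2) = 19 - 156*(7/30 - 2) = 19 - 156*(-53/30) = 19 + 1378/5 = 1473/5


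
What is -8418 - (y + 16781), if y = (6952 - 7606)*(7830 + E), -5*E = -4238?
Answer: 28249757/5 ≈ 5.6500e+6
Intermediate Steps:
E = 4238/5 (E = -⅕*(-4238) = 4238/5 ≈ 847.60)
y = -28375752/5 (y = (6952 - 7606)*(7830 + 4238/5) = -654*43388/5 = -28375752/5 ≈ -5.6752e+6)
-8418 - (y + 16781) = -8418 - (-28375752/5 + 16781) = -8418 - 1*(-28291847/5) = -8418 + 28291847/5 = 28249757/5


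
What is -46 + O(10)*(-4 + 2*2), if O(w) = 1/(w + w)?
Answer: -46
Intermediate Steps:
O(w) = 1/(2*w)
-46 + O(10)*(-4 + 2*2) = -46 + ((1/2)/10)*(-4 + 2*2) = -46 + ((1/2)*(1/10))*(-4 + 4) = -46 + (1/20)*0 = -46 + 0 = -46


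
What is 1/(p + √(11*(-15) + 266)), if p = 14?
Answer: 14/95 - √101/95 ≈ 0.041580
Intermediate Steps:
1/(p + √(11*(-15) + 266)) = 1/(14 + √(11*(-15) + 266)) = 1/(14 + √(-165 + 266)) = 1/(14 + √101)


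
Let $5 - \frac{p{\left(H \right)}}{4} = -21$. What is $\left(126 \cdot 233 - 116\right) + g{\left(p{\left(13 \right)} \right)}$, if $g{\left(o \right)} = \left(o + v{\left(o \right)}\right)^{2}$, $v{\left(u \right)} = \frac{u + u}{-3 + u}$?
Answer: $\frac{413044586}{10201} \approx 40491.0$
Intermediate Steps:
$v{\left(u \right)} = \frac{2 u}{-3 + u}$
$p{\left(H \right)} = 104$ ($p{\left(H \right)} = 20 - -84 = 20 + 84 = 104$)
$g{\left(o \right)} = \left(o + \frac{2 o}{-3 + o}\right)^{2}$
$\left(126 \cdot 233 - 116\right) + g{\left(p{\left(13 \right)} \right)} = \left(126 \cdot 233 - 116\right) + \frac{104^{2} \left(-1 + 104\right)^{2}}{\left(-3 + 104\right)^{2}} = \left(29358 - 116\right) + \frac{10816 \cdot 103^{2}}{10201} = 29242 + 10816 \cdot 10609 \cdot \frac{1}{10201} = 29242 + \frac{114746944}{10201} = \frac{413044586}{10201}$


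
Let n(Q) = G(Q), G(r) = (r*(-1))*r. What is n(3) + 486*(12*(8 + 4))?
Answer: 69975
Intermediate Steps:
G(r) = -r**2 (G(r) = (-r)*r = -r**2)
n(Q) = -Q**2
n(3) + 486*(12*(8 + 4)) = -1*3**2 + 486*(12*(8 + 4)) = -1*9 + 486*(12*12) = -9 + 486*144 = -9 + 69984 = 69975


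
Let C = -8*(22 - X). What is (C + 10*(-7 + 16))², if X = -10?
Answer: 27556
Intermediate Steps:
C = -256 (C = -8*(22 - 1*(-10)) = -8*(22 + 10) = -8*32 = -256)
(C + 10*(-7 + 16))² = (-256 + 10*(-7 + 16))² = (-256 + 10*9)² = (-256 + 90)² = (-166)² = 27556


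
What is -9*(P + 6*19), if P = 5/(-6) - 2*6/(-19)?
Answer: -38919/38 ≈ -1024.2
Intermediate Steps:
P = -23/114 (P = 5*(-1/6) - 12*(-1/19) = -5/6 + 12/19 = -23/114 ≈ -0.20175)
-9*(P + 6*19) = -9*(-23/114 + 6*19) = -9*(-23/114 + 114) = -9*12973/114 = -38919/38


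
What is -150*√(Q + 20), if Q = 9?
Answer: -150*√29 ≈ -807.77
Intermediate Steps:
-150*√(Q + 20) = -150*√(9 + 20) = -150*√29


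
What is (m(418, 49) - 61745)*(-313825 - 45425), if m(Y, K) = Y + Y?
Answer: 21881558250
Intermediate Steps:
m(Y, K) = 2*Y
(m(418, 49) - 61745)*(-313825 - 45425) = (2*418 - 61745)*(-313825 - 45425) = (836 - 61745)*(-359250) = -60909*(-359250) = 21881558250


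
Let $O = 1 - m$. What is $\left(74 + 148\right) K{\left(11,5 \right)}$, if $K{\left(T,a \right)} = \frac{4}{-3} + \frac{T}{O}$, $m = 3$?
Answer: $-1517$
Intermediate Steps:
$O = -2$ ($O = 1 - 3 = -2$)
$K{\left(T,a \right)} = - \frac{4}{3} - \frac{T}{2}$ ($K{\left(T,a \right)} = \frac{4}{-3} + \frac{T}{-2} = 4 \left(- \frac{1}{3}\right) + T \left(- \frac{1}{2}\right) = - \frac{4}{3} - \frac{T}{2}$)
$\left(74 + 148\right) K{\left(11,5 \right)} = \left(74 + 148\right) \left(- \frac{4}{3} - \frac{11}{2}\right) = 222 \left(- \frac{4}{3} - \frac{11}{2}\right) = 222 \left(- \frac{41}{6}\right) = -1517$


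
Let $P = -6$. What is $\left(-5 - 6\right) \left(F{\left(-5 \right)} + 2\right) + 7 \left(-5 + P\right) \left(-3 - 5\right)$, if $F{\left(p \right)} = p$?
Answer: $649$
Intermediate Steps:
$\left(-5 - 6\right) \left(F{\left(-5 \right)} + 2\right) + 7 \left(-5 + P\right) \left(-3 - 5\right) = \left(-5 - 6\right) \left(-5 + 2\right) + 7 \left(-5 - 6\right) \left(-3 - 5\right) = \left(-11\right) \left(-3\right) + 7 \left(\left(-11\right) \left(-8\right)\right) = 33 + 7 \cdot 88 = 33 + 616 = 649$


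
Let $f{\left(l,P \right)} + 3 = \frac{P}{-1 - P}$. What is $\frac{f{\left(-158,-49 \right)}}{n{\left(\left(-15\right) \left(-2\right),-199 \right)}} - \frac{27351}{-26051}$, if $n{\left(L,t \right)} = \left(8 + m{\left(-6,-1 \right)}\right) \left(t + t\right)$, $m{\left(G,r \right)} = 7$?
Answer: $\frac{7842730403}{7465174560} \approx 1.0506$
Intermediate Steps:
$f{\left(l,P \right)} = -3 + \frac{P}{-1 - P}$
$n{\left(L,t \right)} = 30 t$ ($n{\left(L,t \right)} = \left(8 + 7\right) \left(t + t\right) = 15 \cdot 2 t = 30 t$)
$\frac{f{\left(-158,-49 \right)}}{n{\left(\left(-15\right) \left(-2\right),-199 \right)}} - \frac{27351}{-26051} = \frac{\frac{1}{1 - 49} \left(-3 - -196\right)}{30 \left(-199\right)} - \frac{27351}{-26051} = \frac{\frac{1}{-48} \left(-3 + 196\right)}{-5970} - - \frac{27351}{26051} = \left(- \frac{1}{48}\right) 193 \left(- \frac{1}{5970}\right) + \frac{27351}{26051} = \left(- \frac{193}{48}\right) \left(- \frac{1}{5970}\right) + \frac{27351}{26051} = \frac{193}{286560} + \frac{27351}{26051} = \frac{7842730403}{7465174560}$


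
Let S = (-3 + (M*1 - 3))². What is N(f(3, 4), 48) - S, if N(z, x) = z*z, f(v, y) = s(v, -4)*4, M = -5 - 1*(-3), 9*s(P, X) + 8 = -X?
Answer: -4928/81 ≈ -60.839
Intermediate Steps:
s(P, X) = -8/9 - X/9 (s(P, X) = -8/9 + (-X)/9 = -8/9 - X/9)
M = -2 (M = -5 + 3 = -2)
f(v, y) = -16/9 (f(v, y) = (-8/9 - ⅑*(-4))*4 = (-8/9 + 4/9)*4 = -4/9*4 = -16/9)
S = 64 (S = (-3 + (-2*1 - 3))² = (-3 + (-2 - 3))² = (-3 - 5)² = (-8)² = 64)
N(z, x) = z²
N(f(3, 4), 48) - S = (-16/9)² - 1*64 = 256/81 - 64 = -4928/81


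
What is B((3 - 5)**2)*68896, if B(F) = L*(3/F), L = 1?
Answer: 51672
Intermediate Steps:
B(F) = 3/F (B(F) = 1*(3/F) = 3/F)
B((3 - 5)**2)*68896 = (3/((3 - 5)**2))*68896 = (3/((-2)**2))*68896 = (3/4)*68896 = 51672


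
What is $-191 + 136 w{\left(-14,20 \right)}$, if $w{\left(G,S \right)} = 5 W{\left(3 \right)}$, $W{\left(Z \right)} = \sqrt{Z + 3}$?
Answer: $-191 + 680 \sqrt{6} \approx 1474.7$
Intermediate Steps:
$W{\left(Z \right)} = \sqrt{3 + Z}$
$w{\left(G,S \right)} = 5 \sqrt{6}$ ($w{\left(G,S \right)} = 5 \sqrt{3 + 3} = 5 \sqrt{6}$)
$-191 + 136 w{\left(-14,20 \right)} = -191 + 136 \cdot 5 \sqrt{6} = -191 + 680 \sqrt{6}$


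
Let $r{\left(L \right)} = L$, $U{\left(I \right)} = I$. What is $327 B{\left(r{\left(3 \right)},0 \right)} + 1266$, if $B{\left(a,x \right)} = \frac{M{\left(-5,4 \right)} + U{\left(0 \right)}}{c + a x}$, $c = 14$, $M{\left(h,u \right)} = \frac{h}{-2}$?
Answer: $\frac{37083}{28} \approx 1324.4$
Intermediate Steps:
$M{\left(h,u \right)} = - \frac{h}{2}$ ($M{\left(h,u \right)} = h \left(- \frac{1}{2}\right) = - \frac{h}{2}$)
$B{\left(a,x \right)} = \frac{5}{2 \left(14 + a x\right)}$ ($B{\left(a,x \right)} = \frac{\left(- \frac{1}{2}\right) \left(-5\right) + 0}{14 + a x} = \frac{\frac{5}{2} + 0}{14 + a x} = \frac{5}{2 \left(14 + a x\right)}$)
$327 B{\left(r{\left(3 \right)},0 \right)} + 1266 = 327 \frac{5}{2 \left(14 + 3 \cdot 0\right)} + 1266 = 327 \frac{5}{2 \left(14 + 0\right)} + 1266 = 327 \frac{5}{2 \cdot 14} + 1266 = 327 \cdot \frac{5}{2} \cdot \frac{1}{14} + 1266 = 327 \cdot \frac{5}{28} + 1266 = \frac{1635}{28} + 1266 = \frac{37083}{28}$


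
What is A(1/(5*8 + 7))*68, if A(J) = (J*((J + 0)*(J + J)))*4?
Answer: 544/103823 ≈ 0.0052397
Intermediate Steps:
A(J) = 8*J³ (A(J) = (J*(J*(2*J)))*4 = (J*(2*J²))*4 = (2*J³)*4 = 8*J³)
A(1/(5*8 + 7))*68 = (8*(1/(5*8 + 7))³)*68 = (8*(1/(40 + 7))³)*68 = (8*(1/47)³)*68 = (8*(1/103823))*68 = (8/103823)*68 = 544/103823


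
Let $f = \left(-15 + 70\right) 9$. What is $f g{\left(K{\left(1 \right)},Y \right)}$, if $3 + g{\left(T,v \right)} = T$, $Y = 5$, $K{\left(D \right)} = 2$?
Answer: $-495$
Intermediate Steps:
$g{\left(T,v \right)} = -3 + T$
$f = 495$ ($f = 55 \cdot 9 = 495$)
$f g{\left(K{\left(1 \right)},Y \right)} = 495 \left(-3 + 2\right) = 495 \left(-1\right) = -495$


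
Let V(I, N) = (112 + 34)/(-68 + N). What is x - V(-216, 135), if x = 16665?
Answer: 1116409/67 ≈ 16663.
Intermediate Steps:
V(I, N) = 146/(-68 + N)
x - V(-216, 135) = 16665 - 146/(-68 + 135) = 16665 - 146/67 = 1116409/67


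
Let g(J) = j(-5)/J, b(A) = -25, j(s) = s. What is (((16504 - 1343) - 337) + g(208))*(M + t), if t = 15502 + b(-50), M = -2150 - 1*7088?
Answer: 19237251493/208 ≈ 9.2487e+7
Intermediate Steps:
M = -9238 (M = -2150 - 7088 = -9238)
g(J) = -5/J
t = 15477 (t = 15502 - 25 = 15477)
(((16504 - 1343) - 337) + g(208))*(M + t) = (((16504 - 1343) - 337) - 5/208)*(-9238 + 15477) = ((15161 - 337) - 5*1/208)*6239 = (14824 - 5/208)*6239 = (3083387/208)*6239 = 19237251493/208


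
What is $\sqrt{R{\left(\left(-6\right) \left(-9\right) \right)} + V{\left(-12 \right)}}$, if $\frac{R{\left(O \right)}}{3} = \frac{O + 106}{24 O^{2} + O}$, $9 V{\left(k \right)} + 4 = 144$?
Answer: $\frac{2 \sqrt{58903255}}{3891} \approx 3.9449$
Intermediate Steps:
$V{\left(k \right)} = \frac{140}{9}$ ($V{\left(k \right)} = - \frac{4}{9} + \frac{1}{9} \cdot 144 = - \frac{4}{9} + 16 = \frac{140}{9}$)
$R{\left(O \right)} = \frac{3 \left(106 + O\right)}{O + 24 O^{2}}$ ($R{\left(O \right)} = 3 \frac{O + 106}{24 O^{2} + O} = 3 \frac{106 + O}{O + 24 O^{2}} = \frac{3 \left(106 + O\right)}{O + 24 O^{2}}$)
$\sqrt{R{\left(\left(-6\right) \left(-9\right) \right)} + V{\left(-12 \right)}} = \sqrt{\frac{3 \left(106 - -54\right)}{\left(-6\right) \left(-9\right) \left(1 + 24 \left(\left(-6\right) \left(-9\right)\right)\right)} + \frac{140}{9}} = \sqrt{\frac{3 \left(106 + 54\right)}{54 \left(1 + 24 \cdot 54\right)} + \frac{140}{9}} = \sqrt{3 \cdot \frac{1}{54} \frac{1}{1 + 1296} \cdot 160 + \frac{140}{9}} = \sqrt{3 \cdot \frac{1}{54} \cdot \frac{1}{1297} \cdot 160 + \frac{140}{9}} = \sqrt{\frac{80}{11673} + \frac{140}{9}} = \sqrt{\frac{181660}{11673}} = \frac{2 \sqrt{58903255}}{3891}$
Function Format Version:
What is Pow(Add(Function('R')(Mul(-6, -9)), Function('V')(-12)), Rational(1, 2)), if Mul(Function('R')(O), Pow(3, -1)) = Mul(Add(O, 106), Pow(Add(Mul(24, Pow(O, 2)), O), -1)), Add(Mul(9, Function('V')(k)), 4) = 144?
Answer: Mul(Rational(2, 3891), Pow(58903255, Rational(1, 2))) ≈ 3.9449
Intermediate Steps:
Function('V')(k) = Rational(140, 9) (Function('V')(k) = Add(Rational(-4, 9), Mul(Rational(1, 9), 144)) = Add(Rational(-4, 9), 16) = Rational(140, 9))
Function('R')(O) = Mul(3, Pow(Add(O, Mul(24, Pow(O, 2))), -1), Add(106, O)) (Function('R')(O) = Mul(3, Mul(Add(O, 106), Pow(Add(Mul(24, Pow(O, 2)), O), -1))) = Mul(3, Mul(Add(106, O), Pow(Add(O, Mul(24, Pow(O, 2))), -1))) = Mul(3, Mul(Pow(Add(O, Mul(24, Pow(O, 2))), -1), Add(106, O))) = Mul(3, Pow(Add(O, Mul(24, Pow(O, 2))), -1), Add(106, O)))
Pow(Add(Function('R')(Mul(-6, -9)), Function('V')(-12)), Rational(1, 2)) = Pow(Add(Mul(3, Pow(Mul(-6, -9), -1), Pow(Add(1, Mul(24, Mul(-6, -9))), -1), Add(106, Mul(-6, -9))), Rational(140, 9)), Rational(1, 2)) = Pow(Add(Mul(3, Pow(54, -1), Pow(Add(1, Mul(24, 54)), -1), Add(106, 54)), Rational(140, 9)), Rational(1, 2)) = Pow(Add(Mul(3, Rational(1, 54), Pow(Add(1, 1296), -1), 160), Rational(140, 9)), Rational(1, 2)) = Pow(Add(Mul(3, Rational(1, 54), Pow(1297, -1), 160), Rational(140, 9)), Rational(1, 2)) = Pow(Add(Mul(3, Rational(1, 54), Rational(1, 1297), 160), Rational(140, 9)), Rational(1, 2)) = Pow(Add(Rational(80, 11673), Rational(140, 9)), Rational(1, 2)) = Pow(Rational(181660, 11673), Rational(1, 2)) = Mul(Rational(2, 3891), Pow(58903255, Rational(1, 2)))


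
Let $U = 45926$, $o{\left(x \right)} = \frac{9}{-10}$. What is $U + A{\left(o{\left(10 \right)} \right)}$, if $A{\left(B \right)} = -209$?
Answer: $45717$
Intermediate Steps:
$o{\left(x \right)} = - \frac{9}{10}$ ($o{\left(x \right)} = 9 \left(- \frac{1}{10}\right) = - \frac{9}{10}$)
$U + A{\left(o{\left(10 \right)} \right)} = 45926 - 209 = 45717$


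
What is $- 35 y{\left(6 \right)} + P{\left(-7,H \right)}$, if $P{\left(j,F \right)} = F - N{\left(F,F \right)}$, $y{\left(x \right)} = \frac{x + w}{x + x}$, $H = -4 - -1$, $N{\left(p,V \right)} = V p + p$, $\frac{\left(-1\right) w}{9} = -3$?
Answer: $- \frac{421}{4} \approx -105.25$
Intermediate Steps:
$w = 27$ ($w = \left(-9\right) \left(-3\right) = 27$)
$N{\left(p,V \right)} = p + V p$
$H = -3$ ($H = -4 + 1 = -3$)
$y{\left(x \right)} = \frac{27 + x}{2 x}$ ($y{\left(x \right)} = \frac{x + 27}{x + x} = \frac{27 + x}{2 x}$)
$P{\left(j,F \right)} = F - F \left(1 + F\right)$
$- 35 y{\left(6 \right)} + P{\left(-7,H \right)} = - 35 \frac{27 + 6}{2 \cdot 6} - \left(-3\right)^{2} = - 35 \cdot \frac{1}{2} \cdot \frac{1}{6} \cdot 33 - 9 = \left(-35\right) \frac{11}{4} - 9 = - \frac{385}{4} - 9 = - \frac{421}{4}$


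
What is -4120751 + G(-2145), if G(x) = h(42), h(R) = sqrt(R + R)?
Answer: -4120751 + 2*sqrt(21) ≈ -4.1207e+6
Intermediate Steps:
h(R) = sqrt(2)*sqrt(R) (h(R) = sqrt(2*R) = sqrt(2)*sqrt(R))
G(x) = 2*sqrt(21) (G(x) = sqrt(2)*sqrt(42) = 2*sqrt(21))
-4120751 + G(-2145) = -4120751 + 2*sqrt(21)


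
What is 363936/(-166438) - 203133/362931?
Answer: -27648784445/10067584963 ≈ -2.7463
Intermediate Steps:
363936/(-166438) - 203133/362931 = 363936*(-1/166438) - 203133*1/362931 = -181968/83219 - 67711/120977 = -27648784445/10067584963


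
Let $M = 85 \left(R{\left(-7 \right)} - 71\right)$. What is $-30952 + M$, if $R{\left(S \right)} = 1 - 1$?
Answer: $-36987$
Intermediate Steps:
$R{\left(S \right)} = 0$
$M = -6035$ ($M = 85 \left(0 - 71\right) = 85 \left(-71\right) = -6035$)
$-30952 + M = -30952 - 6035 = -36987$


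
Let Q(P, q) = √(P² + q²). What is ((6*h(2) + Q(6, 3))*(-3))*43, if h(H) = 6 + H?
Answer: -6192 - 387*√5 ≈ -7057.4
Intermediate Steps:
((6*h(2) + Q(6, 3))*(-3))*43 = ((6*(6 + 2) + √(6² + 3²))*(-3))*43 = ((6*8 + √(36 + 9))*(-3))*43 = ((48 + √45)*(-3))*43 = ((48 + 3*√5)*(-3))*43 = (-144 - 9*√5)*43 = -6192 - 387*√5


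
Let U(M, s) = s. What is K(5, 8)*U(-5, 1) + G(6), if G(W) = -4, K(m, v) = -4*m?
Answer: -24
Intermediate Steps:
K(5, 8)*U(-5, 1) + G(6) = -4*5*1 - 4 = -20*1 - 4 = -20 - 4 = -24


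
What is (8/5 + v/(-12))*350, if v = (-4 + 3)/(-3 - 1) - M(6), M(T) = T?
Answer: 17465/24 ≈ 727.71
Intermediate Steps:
v = -23/4 (v = (-4 + 3)/(-3 - 1) - 1*6 = -1/(-4) - 6 = -1*(-¼) - 6 = ¼ - 6 = -23/4 ≈ -5.7500)
(8/5 + v/(-12))*350 = (8/5 - 23/4/(-12))*350 = (8*(⅕) - 23/4*(-1/12))*350 = (8/5 + 23/48)*350 = (499/240)*350 = 17465/24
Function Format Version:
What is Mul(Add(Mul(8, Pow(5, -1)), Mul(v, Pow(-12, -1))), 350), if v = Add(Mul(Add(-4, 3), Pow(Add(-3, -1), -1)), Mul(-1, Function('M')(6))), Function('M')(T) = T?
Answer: Rational(17465, 24) ≈ 727.71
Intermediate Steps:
v = Rational(-23, 4) (v = Add(Mul(Add(-4, 3), Pow(Add(-3, -1), -1)), Mul(-1, 6)) = Add(Mul(-1, Pow(-4, -1)), -6) = Add(Mul(-1, Rational(-1, 4)), -6) = Add(Rational(1, 4), -6) = Rational(-23, 4) ≈ -5.7500)
Mul(Add(Mul(8, Pow(5, -1)), Mul(v, Pow(-12, -1))), 350) = Mul(Add(Mul(8, Pow(5, -1)), Mul(Rational(-23, 4), Pow(-12, -1))), 350) = Mul(Add(Mul(8, Rational(1, 5)), Mul(Rational(-23, 4), Rational(-1, 12))), 350) = Mul(Add(Rational(8, 5), Rational(23, 48)), 350) = Mul(Rational(499, 240), 350) = Rational(17465, 24)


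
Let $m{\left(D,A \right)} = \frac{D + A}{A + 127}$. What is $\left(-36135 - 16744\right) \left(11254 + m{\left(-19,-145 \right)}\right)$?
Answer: $- \frac{5360238472}{9} \approx -5.9558 \cdot 10^{8}$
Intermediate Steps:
$m{\left(D,A \right)} = \frac{A + D}{127 + A}$
$\left(-36135 - 16744\right) \left(11254 + m{\left(-19,-145 \right)}\right) = \left(-36135 - 16744\right) \left(11254 + \frac{-145 - 19}{127 - 145}\right) = \left(-36135 - 16744\right) \left(11254 + \frac{1}{-18} \left(-164\right)\right) = - 52879 \left(11254 - - \frac{82}{9}\right) = - 52879 \left(11254 + \frac{82}{9}\right) = \left(-52879\right) \frac{101368}{9} = - \frac{5360238472}{9}$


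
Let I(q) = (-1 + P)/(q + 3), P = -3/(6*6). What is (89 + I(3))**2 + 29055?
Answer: 191517145/5184 ≈ 36944.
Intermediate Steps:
P = -1/12 (P = -3/36 = -3*1/36 = -1/12 ≈ -0.083333)
I(q) = -13/(12*(3 + q)) (I(q) = (-1 - 1/12)/(q + 3) = -13/(12*(3 + q)))
(89 + I(3))**2 + 29055 = (89 - 13/(36 + 12*3))**2 + 29055 = (89 - 13/(36 + 36))**2 + 29055 = (89 - 13/72)**2 + 29055 = (6395/72)**2 + 29055 = 40896025/5184 + 29055 = 191517145/5184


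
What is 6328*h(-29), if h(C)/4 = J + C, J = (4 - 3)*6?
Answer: -582176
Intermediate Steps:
J = 6 (J = 1*6 = 6)
h(C) = 24 + 4*C (h(C) = 4*(6 + C) = 24 + 4*C)
6328*h(-29) = 6328*(24 + 4*(-29)) = 6328*(24 - 116) = 6328*(-92) = -582176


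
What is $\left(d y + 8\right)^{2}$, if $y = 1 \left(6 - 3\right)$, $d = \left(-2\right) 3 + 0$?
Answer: $100$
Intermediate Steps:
$d = -6$ ($d = -6 + 0 = -6$)
$y = 3$ ($y = 1 \cdot 3 = 3$)
$\left(d y + 8\right)^{2} = \left(\left(-6\right) 3 + 8\right)^{2} = \left(-18 + 8\right)^{2} = \left(-10\right)^{2} = 100$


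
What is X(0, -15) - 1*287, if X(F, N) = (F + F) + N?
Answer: -302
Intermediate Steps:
X(F, N) = N + 2*F (X(F, N) = 2*F + N = N + 2*F)
X(0, -15) - 1*287 = (-15 + 2*0) - 1*287 = (-15 + 0) - 287 = -15 - 287 = -302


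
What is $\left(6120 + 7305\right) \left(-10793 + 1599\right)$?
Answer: $-123429450$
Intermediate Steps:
$\left(6120 + 7305\right) \left(-10793 + 1599\right) = 13425 \left(-9194\right) = -123429450$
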